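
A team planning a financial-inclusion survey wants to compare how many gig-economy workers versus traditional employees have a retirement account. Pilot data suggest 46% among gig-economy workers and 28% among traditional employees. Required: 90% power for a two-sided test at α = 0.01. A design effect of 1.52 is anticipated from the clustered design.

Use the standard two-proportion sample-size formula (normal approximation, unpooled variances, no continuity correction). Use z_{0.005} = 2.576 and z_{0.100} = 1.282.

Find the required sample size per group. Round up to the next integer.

n = 315 per group

n = (z_{α/2} + z_β)² · [p₁(1−p₁) + p₂(1−p₂)] / (p₁ − p₂)²
  = (2.576 + 1.282)² · (0.46·0.54 + 0.28·0.72) / (0.18)²
  = (3.858)² · (0.2484 + 0.2016) / 0.0324
  = 14.8842 · 0.4500 / 0.0324
  = 206.72
Design effect: 1.52 × 206.72 = 314.22.
Round up → n = 315 per group.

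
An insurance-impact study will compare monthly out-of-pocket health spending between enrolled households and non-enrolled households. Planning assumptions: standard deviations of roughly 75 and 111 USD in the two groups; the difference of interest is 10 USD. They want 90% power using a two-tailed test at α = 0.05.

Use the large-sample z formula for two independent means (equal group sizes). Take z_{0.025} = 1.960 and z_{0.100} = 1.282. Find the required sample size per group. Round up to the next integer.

n = 1887 per group

n = (z_{α/2} + z_β)² · (σ₁² + σ₂²) / δ²
  = (1.960 + 1.282)² · (75² + 111² = 17946) / 10²
  = 10.5106 · 17946 / 100
  = 1886.23
Round up → n = 1887 per group.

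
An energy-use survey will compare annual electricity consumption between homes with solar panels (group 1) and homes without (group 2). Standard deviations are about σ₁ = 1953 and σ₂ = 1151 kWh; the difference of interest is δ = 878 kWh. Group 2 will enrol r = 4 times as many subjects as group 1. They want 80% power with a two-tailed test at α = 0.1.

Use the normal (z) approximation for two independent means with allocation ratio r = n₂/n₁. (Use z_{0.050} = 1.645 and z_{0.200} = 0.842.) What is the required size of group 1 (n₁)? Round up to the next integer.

n₁ = 34

n₁ = (z_{α/2} + z_β)² · (σ₁² + σ₂²/r) / δ²
   = (1.645 + 0.842)² · (1953² + 1151²/4) / 878²
   = 6.1852 · (3814209 + 331200.2) / 770884
   = 6.1852 · 4145409.2 / 770884
   = 33.26
Round up → n₁ = 34; n₂ = r·n₁ = 4 × 34 = 136.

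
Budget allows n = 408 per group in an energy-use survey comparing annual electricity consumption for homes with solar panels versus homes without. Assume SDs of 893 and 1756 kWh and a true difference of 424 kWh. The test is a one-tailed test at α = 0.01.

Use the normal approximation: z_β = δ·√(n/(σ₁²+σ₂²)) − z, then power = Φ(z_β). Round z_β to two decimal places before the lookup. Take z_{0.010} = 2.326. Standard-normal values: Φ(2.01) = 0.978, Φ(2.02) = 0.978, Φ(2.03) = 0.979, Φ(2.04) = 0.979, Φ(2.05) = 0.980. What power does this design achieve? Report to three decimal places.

Power ≈ 0.978

z_β = δ·√(n/(σ₁²+σ₂²)) − z_α
    = 424 · √(408/3880985) − 2.326
    = 424 · 0.01025 − 2.326
    = 4.3474 − 2.326 = 2.0214 → 2.02
Power = Φ(2.02) = 0.978.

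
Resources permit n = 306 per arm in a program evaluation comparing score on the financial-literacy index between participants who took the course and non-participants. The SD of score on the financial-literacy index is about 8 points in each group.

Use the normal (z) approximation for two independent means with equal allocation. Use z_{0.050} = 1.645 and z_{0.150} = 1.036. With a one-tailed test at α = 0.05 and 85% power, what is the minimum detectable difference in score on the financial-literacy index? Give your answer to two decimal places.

δ = (z_α + z_β) · √((σ₁²+σ₂²)/n)
  = (1.645 + 1.036) · √(128/306)
  = 2.681 · √0.4183
  = 2.681 · 0.6468
  = 1.7340

Minimum detectable difference ≈ 1.73 points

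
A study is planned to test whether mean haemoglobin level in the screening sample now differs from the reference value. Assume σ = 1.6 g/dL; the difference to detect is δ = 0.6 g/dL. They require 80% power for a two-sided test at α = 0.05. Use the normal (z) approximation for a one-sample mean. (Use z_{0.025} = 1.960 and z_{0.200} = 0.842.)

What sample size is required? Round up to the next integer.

n = (z_{α/2} + z_β)² · σ² / δ²
  = (1.960 + 0.842)² · 1.6² / 0.6²
  = 7.8512 · 2.56 / 0.36
  = 55.83
Round up → n = 56.

n = 56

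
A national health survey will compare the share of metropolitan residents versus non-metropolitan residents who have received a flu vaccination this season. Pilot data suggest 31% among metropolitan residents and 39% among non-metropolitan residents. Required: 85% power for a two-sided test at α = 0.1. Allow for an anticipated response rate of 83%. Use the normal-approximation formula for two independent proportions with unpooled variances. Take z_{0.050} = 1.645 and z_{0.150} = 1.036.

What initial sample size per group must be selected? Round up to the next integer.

n = (z_{α/2} + z_β)² · [p₁(1−p₁) + p₂(1−p₂)] / (p₁ − p₂)²
  = (1.645 + 1.036)² · (0.31·0.69 + 0.39·0.61) / (-0.08)²
  = (2.681)² · (0.2139 + 0.2379) / 0.0064
  = 7.1878 · 0.4518 / 0.0064
  = 507.41
Adjust for 83% response: 507.41 / 0.83 = 611.34.
Round up → n = 612 per group.

n = 612 per group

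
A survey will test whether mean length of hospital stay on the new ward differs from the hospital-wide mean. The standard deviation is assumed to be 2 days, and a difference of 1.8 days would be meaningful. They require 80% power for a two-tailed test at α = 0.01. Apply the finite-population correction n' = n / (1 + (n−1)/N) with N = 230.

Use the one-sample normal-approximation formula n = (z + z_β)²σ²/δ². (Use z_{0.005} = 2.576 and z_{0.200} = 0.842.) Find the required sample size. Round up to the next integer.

n = (z_{α/2} + z_β)² · σ² / δ²
  = (2.576 + 0.842)² · 2² / 1.8²
  = 11.6827 · 4 / 3.24
  = 14.42
Finite-population correction (N = 230): 14.42 / (1 + (14.42 − 1)/230) = 13.63.
Round up → n = 14.

n = 14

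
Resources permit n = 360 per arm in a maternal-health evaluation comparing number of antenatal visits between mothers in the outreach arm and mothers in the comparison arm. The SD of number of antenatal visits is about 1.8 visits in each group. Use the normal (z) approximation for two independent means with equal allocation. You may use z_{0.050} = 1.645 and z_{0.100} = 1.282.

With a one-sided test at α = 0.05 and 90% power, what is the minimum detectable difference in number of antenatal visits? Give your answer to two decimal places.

δ = (z_α + z_β) · √((σ₁²+σ₂²)/n)
  = (1.645 + 1.282) · √(6.48/360)
  = 2.927 · √0.018
  = 2.927 · 0.1342
  = 0.3927

Minimum detectable difference ≈ 0.39 visits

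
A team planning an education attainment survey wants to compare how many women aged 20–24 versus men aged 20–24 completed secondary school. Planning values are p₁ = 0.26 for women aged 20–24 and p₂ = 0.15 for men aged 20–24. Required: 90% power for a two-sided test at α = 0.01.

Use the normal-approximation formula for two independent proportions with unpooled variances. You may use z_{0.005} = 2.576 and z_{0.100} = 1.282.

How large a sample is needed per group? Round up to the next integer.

n = (z_{α/2} + z_β)² · [p₁(1−p₁) + p₂(1−p₂)] / (p₁ − p₂)²
  = (2.576 + 1.282)² · (0.26·0.74 + 0.15·0.85) / (0.11)²
  = (3.858)² · (0.1924 + 0.1275) / 0.0121
  = 14.8842 · 0.3199 / 0.0121
  = 393.51
Round up → n = 394 per group.

n = 394 per group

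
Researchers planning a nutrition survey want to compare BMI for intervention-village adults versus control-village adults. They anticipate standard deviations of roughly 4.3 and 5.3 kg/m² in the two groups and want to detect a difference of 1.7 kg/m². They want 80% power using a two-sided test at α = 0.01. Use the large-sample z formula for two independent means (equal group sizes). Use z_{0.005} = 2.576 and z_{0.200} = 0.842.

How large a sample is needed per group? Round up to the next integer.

n = (z_{α/2} + z_β)² · (σ₁² + σ₂²) / δ²
  = (2.576 + 0.842)² · (4.3² + 5.3² = 46.58) / 1.7²
  = 11.6827 · 46.58 / 2.89
  = 188.30
Round up → n = 189 per group.

n = 189 per group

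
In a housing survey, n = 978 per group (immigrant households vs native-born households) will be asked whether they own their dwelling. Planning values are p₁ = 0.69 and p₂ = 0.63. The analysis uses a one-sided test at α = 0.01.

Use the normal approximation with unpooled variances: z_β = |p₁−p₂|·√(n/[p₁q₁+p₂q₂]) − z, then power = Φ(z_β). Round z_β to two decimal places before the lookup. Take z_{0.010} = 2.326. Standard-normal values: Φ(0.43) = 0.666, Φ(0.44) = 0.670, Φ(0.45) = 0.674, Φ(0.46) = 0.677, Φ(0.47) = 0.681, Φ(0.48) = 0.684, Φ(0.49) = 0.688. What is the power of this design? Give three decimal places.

Power ≈ 0.684

z_β = |p₁−p₂|·√(n/[p₁q₁+p₂q₂]) − z_α
    = 0.06 · √(978/0.4470) − 2.326
    = 0.06 · 46.7752 − 2.326
    = 2.8065 − 2.326 = 0.4805 → 0.48
Power = Φ(0.48) = 0.684.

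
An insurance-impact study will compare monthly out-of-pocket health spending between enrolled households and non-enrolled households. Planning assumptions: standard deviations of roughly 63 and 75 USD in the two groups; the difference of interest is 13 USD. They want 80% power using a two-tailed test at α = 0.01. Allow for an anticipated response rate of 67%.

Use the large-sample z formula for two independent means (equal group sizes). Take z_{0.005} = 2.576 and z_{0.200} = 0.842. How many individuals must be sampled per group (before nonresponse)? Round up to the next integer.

n = (z_{α/2} + z_β)² · (σ₁² + σ₂²) / δ²
  = (2.576 + 0.842)² · (63² + 75² = 9594) / 13²
  = 11.6827 · 9594 / 169
  = 663.22
Adjust for 67% response: 663.22 / 0.67 = 989.88.
Round up → n = 990 per group.

n = 990 per group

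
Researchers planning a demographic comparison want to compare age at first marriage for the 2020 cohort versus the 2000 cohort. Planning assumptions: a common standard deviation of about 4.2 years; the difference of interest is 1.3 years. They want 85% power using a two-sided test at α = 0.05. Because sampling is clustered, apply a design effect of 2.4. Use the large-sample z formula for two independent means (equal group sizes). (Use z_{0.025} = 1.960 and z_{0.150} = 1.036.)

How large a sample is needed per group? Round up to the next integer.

n = (z_{α/2} + z_β)² · (σ₁² + σ₂²) / δ²
  = (1.960 + 1.036)² · (2·4.2² = 35.28) / 1.3²
  = 8.9760 · 35.28 / 1.69
  = 187.38
Design effect: 2.4 × 187.38 = 449.71.
Round up → n = 450 per group.

n = 450 per group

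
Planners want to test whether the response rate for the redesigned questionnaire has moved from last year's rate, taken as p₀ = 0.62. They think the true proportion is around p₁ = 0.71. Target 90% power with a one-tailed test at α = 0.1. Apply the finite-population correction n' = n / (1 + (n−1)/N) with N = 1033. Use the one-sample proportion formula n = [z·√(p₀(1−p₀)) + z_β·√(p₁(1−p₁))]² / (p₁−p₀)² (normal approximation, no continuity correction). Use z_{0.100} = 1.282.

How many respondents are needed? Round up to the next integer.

n = 153

n = [z_α·√(p₀q₀) + z_β·√(p₁q₁)]² / (p₁ − p₀)²
  = [1.282·√(0.62·0.38) + 1.282·√(0.71·0.29)]² / (0.09)²
  = [1.282·0.4854 + 1.282·0.4538]² / 0.0081
  = [1.2040]² / 0.0081
  = 178.96
Finite-population correction (N = 1033): 178.96 / (1 + (178.96 − 1)/1033) = 152.66.
Round up → n = 153.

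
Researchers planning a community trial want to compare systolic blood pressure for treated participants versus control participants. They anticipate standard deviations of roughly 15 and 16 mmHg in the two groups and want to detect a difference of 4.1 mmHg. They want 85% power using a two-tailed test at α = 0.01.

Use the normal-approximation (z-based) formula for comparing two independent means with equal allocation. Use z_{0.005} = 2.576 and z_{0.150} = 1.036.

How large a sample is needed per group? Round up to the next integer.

n = (z_{α/2} + z_β)² · (σ₁² + σ₂²) / δ²
  = (2.576 + 1.036)² · (15² + 16² = 481) / 4.1²
  = 13.0465 · 481 / 16.81
  = 373.31
Round up → n = 374 per group.

n = 374 per group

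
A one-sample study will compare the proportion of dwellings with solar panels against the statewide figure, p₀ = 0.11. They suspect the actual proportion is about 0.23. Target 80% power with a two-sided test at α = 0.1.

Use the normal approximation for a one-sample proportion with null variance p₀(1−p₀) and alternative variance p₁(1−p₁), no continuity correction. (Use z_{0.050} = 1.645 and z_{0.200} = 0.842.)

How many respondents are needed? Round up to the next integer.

n = 53

n = [z_{α/2}·√(p₀q₀) + z_β·√(p₁q₁)]² / (p₁ − p₀)²
  = [1.645·√(0.11·0.89) + 0.842·√(0.23·0.77)]² / (0.12)²
  = [1.645·0.3129 + 0.842·0.4208]² / 0.0144
  = [0.8690]² / 0.0144
  = 52.45
Round up → n = 53.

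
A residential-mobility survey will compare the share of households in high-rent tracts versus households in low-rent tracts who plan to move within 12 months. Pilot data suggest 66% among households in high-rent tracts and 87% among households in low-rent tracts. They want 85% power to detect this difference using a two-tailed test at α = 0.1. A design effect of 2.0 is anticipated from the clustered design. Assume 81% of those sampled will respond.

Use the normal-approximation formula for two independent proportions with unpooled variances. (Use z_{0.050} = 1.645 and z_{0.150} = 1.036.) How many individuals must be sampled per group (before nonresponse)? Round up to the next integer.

n = 136 per group

n = (z_{α/2} + z_β)² · [p₁(1−p₁) + p₂(1−p₂)] / (p₁ − p₂)²
  = (1.645 + 1.036)² · (0.66·0.34 + 0.87·0.13) / (-0.21)²
  = (2.681)² · (0.2244 + 0.1131) / 0.0441
  = 7.1878 · 0.3375 / 0.0441
  = 55.01
Design effect: 2.0 × 55.01 = 110.02.
Adjust for 81% response: 110.02 / 0.81 = 135.82.
Round up → n = 136 per group.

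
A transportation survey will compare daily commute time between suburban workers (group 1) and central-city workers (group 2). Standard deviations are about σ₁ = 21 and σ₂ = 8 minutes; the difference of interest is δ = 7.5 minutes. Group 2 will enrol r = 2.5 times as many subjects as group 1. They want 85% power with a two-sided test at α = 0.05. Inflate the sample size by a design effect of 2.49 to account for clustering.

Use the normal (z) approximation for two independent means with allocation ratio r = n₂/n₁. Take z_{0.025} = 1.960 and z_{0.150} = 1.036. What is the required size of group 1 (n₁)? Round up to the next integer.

n₁ = 186

n₁ = (z_{α/2} + z_β)² · (σ₁² + σ₂²/r) / δ²
   = (1.960 + 1.036)² · (21² + 8²/2.5) / 7.5²
   = 8.9760 · (441 + 25.6) / 56.25
   = 8.9760 · 466.6 / 56.25
   = 74.46
Design effect: 2.49 × 74.46 = 185.40.
Round up → n₁ = 186; n₂ = r·n₁ = 2.5 × 186 = 465.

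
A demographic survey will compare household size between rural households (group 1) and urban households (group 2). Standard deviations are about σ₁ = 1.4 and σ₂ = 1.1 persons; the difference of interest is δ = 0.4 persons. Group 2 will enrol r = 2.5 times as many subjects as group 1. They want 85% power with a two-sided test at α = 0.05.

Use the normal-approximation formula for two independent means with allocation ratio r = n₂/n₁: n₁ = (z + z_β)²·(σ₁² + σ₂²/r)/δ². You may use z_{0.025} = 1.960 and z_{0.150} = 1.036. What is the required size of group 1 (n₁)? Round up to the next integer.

n₁ = (z_{α/2} + z_β)² · (σ₁² + σ₂²/r) / δ²
   = (1.960 + 1.036)² · (1.4² + 1.1²/2.5) / 0.4²
   = 8.9760 · (1.96 + 0.484) / 0.16
   = 8.9760 · 2.444 / 0.16
   = 137.11
Round up → n₁ = 138; n₂ = r·n₁ = 2.5 × 138 = 345.

n₁ = 138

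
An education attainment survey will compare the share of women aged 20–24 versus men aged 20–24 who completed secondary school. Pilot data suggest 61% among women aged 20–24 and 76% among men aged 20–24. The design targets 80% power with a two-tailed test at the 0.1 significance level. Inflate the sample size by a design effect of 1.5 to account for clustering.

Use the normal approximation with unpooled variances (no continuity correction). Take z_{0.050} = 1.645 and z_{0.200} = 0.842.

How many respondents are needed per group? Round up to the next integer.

n = 174 per group

n = (z_{α/2} + z_β)² · [p₁(1−p₁) + p₂(1−p₂)] / (p₁ − p₂)²
  = (1.645 + 0.842)² · (0.61·0.39 + 0.76·0.24) / (-0.15)²
  = (2.487)² · (0.2379 + 0.1824) / 0.0225
  = 6.1852 · 0.4203 / 0.0225
  = 115.54
Design effect: 1.5 × 115.54 = 173.31.
Round up → n = 174 per group.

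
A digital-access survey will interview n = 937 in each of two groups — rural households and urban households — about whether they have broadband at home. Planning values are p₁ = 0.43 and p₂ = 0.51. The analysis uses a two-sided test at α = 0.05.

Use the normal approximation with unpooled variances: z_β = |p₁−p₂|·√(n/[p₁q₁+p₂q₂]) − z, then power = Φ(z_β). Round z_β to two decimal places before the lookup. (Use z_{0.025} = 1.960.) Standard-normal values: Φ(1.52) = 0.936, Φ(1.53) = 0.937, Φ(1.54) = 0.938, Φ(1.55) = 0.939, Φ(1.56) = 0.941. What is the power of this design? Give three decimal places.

z_β = |p₁−p₂|·√(n/[p₁q₁+p₂q₂]) − z_{α/2}
    = 0.08 · √(937/0.4950) − 1.960
    = 0.08 · 43.5078 − 1.960
    = 3.4806 − 1.960 = 1.5206 → 1.52
Power = Φ(1.52) = 0.936.

Power ≈ 0.936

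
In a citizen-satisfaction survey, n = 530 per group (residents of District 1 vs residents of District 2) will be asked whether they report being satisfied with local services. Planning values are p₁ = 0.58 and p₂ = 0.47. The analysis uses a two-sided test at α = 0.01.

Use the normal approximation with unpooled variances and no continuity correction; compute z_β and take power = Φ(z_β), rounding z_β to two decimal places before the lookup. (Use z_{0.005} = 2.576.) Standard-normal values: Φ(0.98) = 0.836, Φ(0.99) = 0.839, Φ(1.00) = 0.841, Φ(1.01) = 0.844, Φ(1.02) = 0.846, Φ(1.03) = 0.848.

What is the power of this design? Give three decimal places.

z_β = |p₁−p₂|·√(n/[p₁q₁+p₂q₂]) − z_{α/2}
    = 0.11 · √(530/0.4927) − 2.576
    = 0.11 · 32.7979 − 2.576
    = 3.6078 − 2.576 = 1.0318 → 1.03
Power = Φ(1.03) = 0.848.

Power ≈ 0.848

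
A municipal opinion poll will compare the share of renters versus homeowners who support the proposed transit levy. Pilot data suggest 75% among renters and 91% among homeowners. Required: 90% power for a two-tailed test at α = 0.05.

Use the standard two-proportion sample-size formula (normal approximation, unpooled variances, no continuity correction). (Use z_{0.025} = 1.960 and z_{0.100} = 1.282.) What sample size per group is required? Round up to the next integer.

n = (z_{α/2} + z_β)² · [p₁(1−p₁) + p₂(1−p₂)] / (p₁ − p₂)²
  = (1.960 + 1.282)² · (0.75·0.25 + 0.91·0.09) / (-0.16)²
  = (3.242)² · (0.1875 + 0.0819) / 0.0256
  = 10.5106 · 0.2694 / 0.0256
  = 110.61
Round up → n = 111 per group.

n = 111 per group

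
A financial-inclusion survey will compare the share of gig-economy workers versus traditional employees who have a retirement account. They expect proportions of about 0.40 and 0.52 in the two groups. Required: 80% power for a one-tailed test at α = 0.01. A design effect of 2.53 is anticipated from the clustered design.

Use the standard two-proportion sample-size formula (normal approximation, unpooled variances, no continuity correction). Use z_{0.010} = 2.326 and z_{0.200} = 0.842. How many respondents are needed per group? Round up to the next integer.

n = (z_α + z_β)² · [p₁(1−p₁) + p₂(1−p₂)] / (p₁ − p₂)²
  = (2.326 + 0.842)² · (0.40·0.60 + 0.52·0.48) / (-0.12)²
  = (3.168)² · (0.2400 + 0.2496) / 0.0144
  = 10.0362 · 0.4896 / 0.0144
  = 341.23
Design effect: 2.53 × 341.23 = 863.32.
Round up → n = 864 per group.

n = 864 per group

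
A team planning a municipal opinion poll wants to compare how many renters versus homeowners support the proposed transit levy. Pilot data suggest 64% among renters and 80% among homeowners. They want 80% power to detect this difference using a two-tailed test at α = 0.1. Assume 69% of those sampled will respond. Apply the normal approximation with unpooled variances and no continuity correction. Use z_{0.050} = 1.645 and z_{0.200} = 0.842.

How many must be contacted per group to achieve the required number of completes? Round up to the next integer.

n = (z_{α/2} + z_β)² · [p₁(1−p₁) + p₂(1−p₂)] / (p₁ − p₂)²
  = (1.645 + 0.842)² · (0.64·0.36 + 0.80·0.20) / (-0.16)²
  = (2.487)² · (0.2304 + 0.1600) / 0.0256
  = 6.1852 · 0.3904 / 0.0256
  = 94.32
Adjust for 69% response: 94.32 / 0.69 = 136.70.
Round up → n = 137 per group.

n = 137 per group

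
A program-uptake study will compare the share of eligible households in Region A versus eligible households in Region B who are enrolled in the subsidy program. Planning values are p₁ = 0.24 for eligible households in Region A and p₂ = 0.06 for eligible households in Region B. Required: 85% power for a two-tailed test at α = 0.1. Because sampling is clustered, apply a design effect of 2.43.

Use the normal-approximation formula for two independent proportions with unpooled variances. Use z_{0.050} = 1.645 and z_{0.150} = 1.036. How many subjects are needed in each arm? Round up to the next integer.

n = (z_{α/2} + z_β)² · [p₁(1−p₁) + p₂(1−p₂)] / (p₁ − p₂)²
  = (1.645 + 1.036)² · (0.24·0.76 + 0.06·0.94) / (0.18)²
  = (2.681)² · (0.1824 + 0.0564) / 0.0324
  = 7.1878 · 0.2388 / 0.0324
  = 52.98
Design effect: 2.43 × 52.98 = 128.73.
Round up → n = 129 per group.

n = 129 per group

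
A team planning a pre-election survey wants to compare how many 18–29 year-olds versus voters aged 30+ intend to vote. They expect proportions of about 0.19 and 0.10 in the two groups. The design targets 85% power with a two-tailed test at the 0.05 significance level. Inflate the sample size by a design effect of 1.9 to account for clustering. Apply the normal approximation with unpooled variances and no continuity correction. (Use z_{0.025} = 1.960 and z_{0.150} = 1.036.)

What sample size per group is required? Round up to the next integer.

n = (z_{α/2} + z_β)² · [p₁(1−p₁) + p₂(1−p₂)] / (p₁ − p₂)²
  = (1.960 + 1.036)² · (0.19·0.81 + 0.10·0.90) / (0.09)²
  = (2.996)² · (0.1539 + 0.0900) / 0.0081
  = 8.9760 · 0.2439 / 0.0081
  = 270.28
Design effect: 1.9 × 270.28 = 513.53.
Round up → n = 514 per group.

n = 514 per group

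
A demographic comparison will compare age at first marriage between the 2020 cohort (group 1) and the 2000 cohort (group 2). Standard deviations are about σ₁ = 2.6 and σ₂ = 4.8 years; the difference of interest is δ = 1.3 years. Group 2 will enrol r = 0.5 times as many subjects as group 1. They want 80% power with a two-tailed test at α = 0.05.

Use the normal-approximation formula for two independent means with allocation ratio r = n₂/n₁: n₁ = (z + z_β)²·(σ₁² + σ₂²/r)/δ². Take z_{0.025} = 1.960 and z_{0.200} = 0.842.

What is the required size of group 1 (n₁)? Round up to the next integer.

n₁ = (z_{α/2} + z_β)² · (σ₁² + σ₂²/r) / δ²
   = (1.960 + 0.842)² · (2.6² + 4.8²/0.5) / 1.3²
   = 7.8512 · (6.76 + 46.08) / 1.69
   = 7.8512 · 52.84 / 1.69
   = 245.48
Round up → n₁ = 246; n₂ = r·n₁ = 0.5 × 246 = 123.

n₁ = 246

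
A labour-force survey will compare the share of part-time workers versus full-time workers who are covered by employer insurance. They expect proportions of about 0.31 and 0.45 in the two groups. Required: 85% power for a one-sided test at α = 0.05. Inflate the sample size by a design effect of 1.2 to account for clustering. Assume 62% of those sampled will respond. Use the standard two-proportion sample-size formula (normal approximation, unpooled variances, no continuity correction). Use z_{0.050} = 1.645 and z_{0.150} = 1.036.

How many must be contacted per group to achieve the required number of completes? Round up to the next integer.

n = (z_α + z_β)² · [p₁(1−p₁) + p₂(1−p₂)] / (p₁ − p₂)²
  = (1.645 + 1.036)² · (0.31·0.69 + 0.45·0.55) / (-0.14)²
  = (2.681)² · (0.2139 + 0.2475) / 0.0196
  = 7.1878 · 0.4614 / 0.0196
  = 169.21
Design effect: 1.2 × 169.21 = 203.05.
Adjust for 62% response: 203.05 / 0.62 = 327.50.
Round up → n = 328 per group.

n = 328 per group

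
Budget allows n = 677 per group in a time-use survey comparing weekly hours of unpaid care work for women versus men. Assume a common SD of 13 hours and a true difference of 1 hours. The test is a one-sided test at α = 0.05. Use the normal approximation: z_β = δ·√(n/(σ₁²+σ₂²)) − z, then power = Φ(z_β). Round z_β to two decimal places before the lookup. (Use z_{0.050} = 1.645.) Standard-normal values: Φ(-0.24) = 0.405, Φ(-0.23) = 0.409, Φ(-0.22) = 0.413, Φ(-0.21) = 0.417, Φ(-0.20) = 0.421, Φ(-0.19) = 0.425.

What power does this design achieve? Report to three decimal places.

z_β = δ·√(n/(σ₁²+σ₂²)) − z_α
    = 1 · √(677/338) − 1.645
    = 1 · 1.41526 − 1.645
    = 1.4153 − 1.645 = -0.2297 → -0.23
Power = Φ(-0.23) = 0.409.

Power ≈ 0.409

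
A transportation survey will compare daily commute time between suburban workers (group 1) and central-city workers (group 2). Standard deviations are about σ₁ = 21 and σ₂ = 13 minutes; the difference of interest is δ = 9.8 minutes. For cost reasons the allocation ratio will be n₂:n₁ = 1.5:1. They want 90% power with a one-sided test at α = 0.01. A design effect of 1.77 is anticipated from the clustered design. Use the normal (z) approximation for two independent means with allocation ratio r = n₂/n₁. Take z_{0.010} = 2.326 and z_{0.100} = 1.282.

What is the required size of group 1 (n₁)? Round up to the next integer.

n₁ = 133

n₁ = (z_α + z_β)² · (σ₁² + σ₂²/r) / δ²
   = (2.326 + 1.282)² · (21² + 13²/1.5) / 9.8²
   = 13.0177 · (441 + 112.6667) / 96.04
   = 13.0177 · 553.6667 / 96.04
   = 75.05
Design effect: 1.77 × 75.05 = 132.83.
Round up → n₁ = 133; n₂ = r·n₁ = 1.5 × 133 = 200.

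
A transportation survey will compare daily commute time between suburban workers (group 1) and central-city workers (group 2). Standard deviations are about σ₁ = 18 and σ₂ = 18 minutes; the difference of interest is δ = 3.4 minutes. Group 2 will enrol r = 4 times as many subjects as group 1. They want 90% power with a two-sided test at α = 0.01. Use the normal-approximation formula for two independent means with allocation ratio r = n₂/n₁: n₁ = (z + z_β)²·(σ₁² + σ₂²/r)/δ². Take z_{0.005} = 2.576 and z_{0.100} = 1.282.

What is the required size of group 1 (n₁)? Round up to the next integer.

n₁ = 522

n₁ = (z_{α/2} + z_β)² · (σ₁² + σ₂²/r) / δ²
   = (2.576 + 1.282)² · (18² + 18²/4) / 3.4²
   = 14.8842 · (324 + 81) / 11.56
   = 14.8842 · 405 / 11.56
   = 521.46
Round up → n₁ = 522; n₂ = r·n₁ = 4 × 522 = 2088.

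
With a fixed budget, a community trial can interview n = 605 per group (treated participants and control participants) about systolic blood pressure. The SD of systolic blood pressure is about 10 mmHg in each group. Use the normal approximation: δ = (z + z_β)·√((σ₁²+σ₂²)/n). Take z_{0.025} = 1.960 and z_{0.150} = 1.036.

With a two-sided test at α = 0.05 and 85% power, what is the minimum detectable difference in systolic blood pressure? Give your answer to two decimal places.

δ = (z_{α/2} + z_β) · √((σ₁²+σ₂²)/n)
  = (1.960 + 1.036) · √(200/605)
  = 2.996 · √0.33058
  = 2.996 · 0.5750
  = 1.7226

Minimum detectable difference ≈ 1.72 mmHg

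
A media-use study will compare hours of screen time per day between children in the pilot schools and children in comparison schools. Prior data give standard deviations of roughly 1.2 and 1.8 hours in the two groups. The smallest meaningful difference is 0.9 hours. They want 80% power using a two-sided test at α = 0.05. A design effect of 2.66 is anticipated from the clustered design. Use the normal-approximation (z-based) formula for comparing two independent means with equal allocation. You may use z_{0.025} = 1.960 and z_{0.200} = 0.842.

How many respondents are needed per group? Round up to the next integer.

n = 121 per group

n = (z_{α/2} + z_β)² · (σ₁² + σ₂²) / δ²
  = (1.960 + 0.842)² · (1.2² + 1.8² = 4.68) / 0.9²
  = 7.8512 · 4.68 / 0.81
  = 45.36
Design effect: 2.66 × 45.36 = 120.66.
Round up → n = 121 per group.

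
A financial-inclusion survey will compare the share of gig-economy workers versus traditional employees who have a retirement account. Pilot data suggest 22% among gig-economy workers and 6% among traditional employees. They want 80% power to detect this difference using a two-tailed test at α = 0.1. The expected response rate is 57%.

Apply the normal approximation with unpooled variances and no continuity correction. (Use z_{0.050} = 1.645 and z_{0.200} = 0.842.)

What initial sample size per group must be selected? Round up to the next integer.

n = 97 per group

n = (z_{α/2} + z_β)² · [p₁(1−p₁) + p₂(1−p₂)] / (p₁ − p₂)²
  = (1.645 + 0.842)² · (0.22·0.78 + 0.06·0.94) / (0.16)²
  = (2.487)² · (0.1716 + 0.0564) / 0.0256
  = 6.1852 · 0.2280 / 0.0256
  = 55.09
Adjust for 57% response: 55.09 / 0.57 = 96.64.
Round up → n = 97 per group.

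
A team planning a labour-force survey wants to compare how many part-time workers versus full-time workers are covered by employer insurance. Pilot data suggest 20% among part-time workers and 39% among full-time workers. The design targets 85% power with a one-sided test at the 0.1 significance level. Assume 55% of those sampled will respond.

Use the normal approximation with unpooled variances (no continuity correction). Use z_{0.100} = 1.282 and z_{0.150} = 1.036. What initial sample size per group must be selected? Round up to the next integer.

n = 108 per group

n = (z_α + z_β)² · [p₁(1−p₁) + p₂(1−p₂)] / (p₁ − p₂)²
  = (1.282 + 1.036)² · (0.20·0.80 + 0.39·0.61) / (-0.19)²
  = (2.318)² · (0.1600 + 0.2379) / 0.0361
  = 5.3731 · 0.3979 / 0.0361
  = 59.22
Adjust for 55% response: 59.22 / 0.55 = 107.68.
Round up → n = 108 per group.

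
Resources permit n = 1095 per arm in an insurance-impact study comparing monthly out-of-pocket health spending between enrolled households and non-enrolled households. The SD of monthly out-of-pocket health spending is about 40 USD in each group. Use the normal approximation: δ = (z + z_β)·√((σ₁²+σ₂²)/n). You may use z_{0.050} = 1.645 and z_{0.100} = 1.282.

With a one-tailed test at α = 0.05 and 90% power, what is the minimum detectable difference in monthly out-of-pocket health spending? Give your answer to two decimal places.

Minimum detectable difference ≈ 5.00 USD

δ = (z_α + z_β) · √((σ₁²+σ₂²)/n)
  = (1.645 + 1.282) · √(3200/1095)
  = 2.927 · √2.9224
  = 2.927 · 1.7095
  = 5.0037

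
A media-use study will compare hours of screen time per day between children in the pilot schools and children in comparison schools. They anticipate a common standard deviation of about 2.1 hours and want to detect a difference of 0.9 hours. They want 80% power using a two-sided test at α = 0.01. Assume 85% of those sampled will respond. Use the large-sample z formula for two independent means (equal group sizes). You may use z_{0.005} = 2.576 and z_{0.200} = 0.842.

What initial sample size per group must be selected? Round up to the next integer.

n = 150 per group

n = (z_{α/2} + z_β)² · (σ₁² + σ₂²) / δ²
  = (2.576 + 0.842)² · (2·2.1² = 8.82) / 0.9²
  = 11.6827 · 8.82 / 0.81
  = 127.21
Adjust for 85% response: 127.21 / 0.85 = 149.66.
Round up → n = 150 per group.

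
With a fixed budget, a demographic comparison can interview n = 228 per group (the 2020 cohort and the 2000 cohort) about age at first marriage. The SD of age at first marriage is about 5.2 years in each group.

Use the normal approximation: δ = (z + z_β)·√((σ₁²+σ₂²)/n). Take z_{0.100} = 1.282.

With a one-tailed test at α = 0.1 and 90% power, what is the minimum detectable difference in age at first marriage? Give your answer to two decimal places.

δ = (z_α + z_β) · √((σ₁²+σ₂²)/n)
  = (1.282 + 1.282) · √(54.08/228)
  = 2.564 · √0.23719
  = 2.564 · 0.4870
  = 1.2487

Minimum detectable difference ≈ 1.25 years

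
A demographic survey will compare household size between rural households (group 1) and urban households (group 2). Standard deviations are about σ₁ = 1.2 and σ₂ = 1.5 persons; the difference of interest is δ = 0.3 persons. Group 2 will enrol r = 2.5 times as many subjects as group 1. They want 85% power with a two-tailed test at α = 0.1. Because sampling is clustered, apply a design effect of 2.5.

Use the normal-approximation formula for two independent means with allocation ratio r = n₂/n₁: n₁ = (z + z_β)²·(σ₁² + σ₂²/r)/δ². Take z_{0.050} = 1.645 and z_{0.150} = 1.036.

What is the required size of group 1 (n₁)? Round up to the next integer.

n₁ = 468

n₁ = (z_{α/2} + z_β)² · (σ₁² + σ₂²/r) / δ²
   = (1.645 + 1.036)² · (1.2² + 1.5²/2.5) / 0.3²
   = 7.1878 · (1.44 + 0.9) / 0.09
   = 7.1878 · 2.34 / 0.09
   = 186.88
Design effect: 2.5 × 186.88 = 467.20.
Round up → n₁ = 468; n₂ = r·n₁ = 2.5 × 468 = 1170.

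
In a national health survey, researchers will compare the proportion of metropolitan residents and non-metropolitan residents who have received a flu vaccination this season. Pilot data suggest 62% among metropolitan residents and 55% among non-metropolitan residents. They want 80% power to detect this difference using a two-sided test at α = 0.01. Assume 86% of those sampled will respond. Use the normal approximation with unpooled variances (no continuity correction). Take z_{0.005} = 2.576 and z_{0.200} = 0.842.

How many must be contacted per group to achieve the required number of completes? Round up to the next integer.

n = (z_{α/2} + z_β)² · [p₁(1−p₁) + p₂(1−p₂)] / (p₁ − p₂)²
  = (2.576 + 0.842)² · (0.62·0.38 + 0.55·0.45) / (0.07)²
  = (3.418)² · (0.2356 + 0.2475) / 0.0049
  = 11.6827 · 0.4831 / 0.0049
  = 1151.82
Adjust for 86% response: 1151.82 / 0.86 = 1339.33.
Round up → n = 1340 per group.

n = 1340 per group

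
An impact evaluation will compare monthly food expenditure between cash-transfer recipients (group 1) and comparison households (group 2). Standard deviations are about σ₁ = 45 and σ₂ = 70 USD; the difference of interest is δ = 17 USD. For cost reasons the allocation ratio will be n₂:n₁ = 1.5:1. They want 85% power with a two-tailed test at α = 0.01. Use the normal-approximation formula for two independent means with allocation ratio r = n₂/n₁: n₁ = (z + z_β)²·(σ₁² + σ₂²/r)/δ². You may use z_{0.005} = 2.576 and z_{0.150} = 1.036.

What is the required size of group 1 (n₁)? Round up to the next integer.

n₁ = 239

n₁ = (z_{α/2} + z_β)² · (σ₁² + σ₂²/r) / δ²
   = (2.576 + 1.036)² · (45² + 70²/1.5) / 17²
   = 13.0465 · (2025 + 3266.7) / 289
   = 13.0465 · 5291.7 / 289
   = 238.89
Round up → n₁ = 239; n₂ = r·n₁ = 1.5 × 239 = 359.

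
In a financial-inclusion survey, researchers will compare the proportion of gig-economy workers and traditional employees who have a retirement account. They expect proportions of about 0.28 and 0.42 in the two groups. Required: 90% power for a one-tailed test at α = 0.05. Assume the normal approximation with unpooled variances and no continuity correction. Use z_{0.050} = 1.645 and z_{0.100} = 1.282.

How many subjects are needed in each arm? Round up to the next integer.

n = 195 per group

n = (z_α + z_β)² · [p₁(1−p₁) + p₂(1−p₂)] / (p₁ − p₂)²
  = (1.645 + 1.282)² · (0.28·0.72 + 0.42·0.58) / (-0.14)²
  = (2.927)² · (0.2016 + 0.2436) / 0.0196
  = 8.5673 · 0.4452 / 0.0196
  = 194.60
Round up → n = 195 per group.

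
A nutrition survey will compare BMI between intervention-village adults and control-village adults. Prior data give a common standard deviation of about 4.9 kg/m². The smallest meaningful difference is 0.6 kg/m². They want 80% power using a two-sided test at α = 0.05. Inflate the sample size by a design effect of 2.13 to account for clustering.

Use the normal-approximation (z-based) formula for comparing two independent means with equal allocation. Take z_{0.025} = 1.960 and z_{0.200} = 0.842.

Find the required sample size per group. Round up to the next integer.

n = (z_{α/2} + z_β)² · (σ₁² + σ₂²) / δ²
  = (1.960 + 0.842)² · (2·4.9² = 48.02) / 0.6²
  = 7.8512 · 48.02 / 0.36
  = 1047.26
Design effect: 2.13 × 1047.26 = 2230.67.
Round up → n = 2231 per group.

n = 2231 per group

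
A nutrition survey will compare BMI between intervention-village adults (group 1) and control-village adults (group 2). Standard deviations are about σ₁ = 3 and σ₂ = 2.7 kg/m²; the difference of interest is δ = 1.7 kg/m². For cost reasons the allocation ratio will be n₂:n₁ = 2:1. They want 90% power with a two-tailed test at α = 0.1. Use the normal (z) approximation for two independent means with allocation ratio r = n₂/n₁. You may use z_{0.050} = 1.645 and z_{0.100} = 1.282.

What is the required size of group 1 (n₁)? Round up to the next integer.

n₁ = (z_{α/2} + z_β)² · (σ₁² + σ₂²/r) / δ²
   = (1.645 + 1.282)² · (3² + 2.7²/2) / 1.7²
   = 8.5673 · (9 + 3.645) / 2.89
   = 8.5673 · 12.645 / 2.89
   = 37.49
Round up → n₁ = 38; n₂ = r·n₁ = 2 × 38 = 76.

n₁ = 38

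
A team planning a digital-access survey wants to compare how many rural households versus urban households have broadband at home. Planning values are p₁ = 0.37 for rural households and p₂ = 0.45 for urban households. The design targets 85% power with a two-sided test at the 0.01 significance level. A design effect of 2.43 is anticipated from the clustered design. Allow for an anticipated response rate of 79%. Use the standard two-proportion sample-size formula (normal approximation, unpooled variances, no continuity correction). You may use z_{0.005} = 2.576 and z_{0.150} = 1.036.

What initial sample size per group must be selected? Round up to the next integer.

n = (z_{α/2} + z_β)² · [p₁(1−p₁) + p₂(1−p₂)] / (p₁ − p₂)²
  = (2.576 + 1.036)² · (0.37·0.63 + 0.45·0.55) / (-0.08)²
  = (3.612)² · (0.2331 + 0.2475) / 0.0064
  = 13.0465 · 0.4806 / 0.0064
  = 979.71
Design effect: 2.43 × 979.71 = 2380.70.
Adjust for 79% response: 2380.70 / 0.79 = 3013.55.
Round up → n = 3014 per group.

n = 3014 per group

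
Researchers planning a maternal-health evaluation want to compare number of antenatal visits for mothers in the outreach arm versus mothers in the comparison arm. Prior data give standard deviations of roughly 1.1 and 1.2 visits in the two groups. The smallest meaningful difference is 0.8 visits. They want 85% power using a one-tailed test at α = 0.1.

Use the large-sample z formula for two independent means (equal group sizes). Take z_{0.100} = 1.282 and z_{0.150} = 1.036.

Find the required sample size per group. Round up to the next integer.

n = (z_α + z_β)² · (σ₁² + σ₂²) / δ²
  = (1.282 + 1.036)² · (1.1² + 1.2² = 2.65) / 0.8²
  = 5.3731 · 2.65 / 0.64
  = 22.25
Round up → n = 23 per group.

n = 23 per group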